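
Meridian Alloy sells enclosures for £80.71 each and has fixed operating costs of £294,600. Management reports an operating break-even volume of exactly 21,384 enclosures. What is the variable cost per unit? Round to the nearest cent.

£66.93

At break-even, FC = Q × (P − VC), so P − VC = £294,600 ÷ 21,384 = £13.7767.
Variable cost per unit = £80.71 − £13.7767 = £66.93.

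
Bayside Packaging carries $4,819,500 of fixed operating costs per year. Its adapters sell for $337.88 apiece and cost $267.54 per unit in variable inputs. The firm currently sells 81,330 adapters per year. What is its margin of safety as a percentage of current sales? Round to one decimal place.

15.8%

Each unit contributes $337.88 − $267.54 = $70.34. Break-even units = $4,819,500 ÷ $70.34 = 68,517.20; break-even revenue = 68,517.20 × $337.88 = $23,150,592.27.
Current sales = 81,330 × $337.88 = $27,479,780.40.
Margin of safety = ($27,479,780.40 − $23,150,592.27) ÷ $27,479,780.40 = 15.8%.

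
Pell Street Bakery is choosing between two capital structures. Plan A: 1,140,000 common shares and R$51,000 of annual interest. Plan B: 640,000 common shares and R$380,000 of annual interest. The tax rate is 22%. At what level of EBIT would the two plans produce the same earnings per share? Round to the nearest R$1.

Set EPS_A = EPS_B: (EBIT − R$51,000)(1 − 0.22) ÷ 1,140,000 = (EBIT − R$380,000)(1 − 0.22) ÷ 640,000.
The (1 − t) factor cancels: (EBIT − 51,000) × 640,000 = (EBIT − 380,000) × 1,140,000.
Solving, EBIT = (380,000·1,140,000 − 51,000·640,000) / (1,140,000 − 640,000) = 400,560,000,000 / 500,000 = 801,120.00.

R$801,120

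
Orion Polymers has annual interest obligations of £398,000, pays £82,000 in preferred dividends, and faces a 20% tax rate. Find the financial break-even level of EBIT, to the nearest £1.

£500,500

Grossing the preferred dividend up to pre-tax terms: £82,000 / (1 − 0.20) = £102,500.00.
EPS = 0 when EBIT covers interest plus the pre-tax preferred burden: £398,000 + £102,500.00 = £500,500.00.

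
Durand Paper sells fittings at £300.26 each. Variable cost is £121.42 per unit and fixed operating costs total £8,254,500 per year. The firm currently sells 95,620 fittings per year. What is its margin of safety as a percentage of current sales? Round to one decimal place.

51.7%

Contribution margin per unit = £300.26 − £121.42 = £178.84. Break-even units = £8,254,500 ÷ £178.84 = 46,155.78; break-even revenue = 46,155.78 × £300.26 = £13,858,735.01.
Current sales = 95,620 × £300.26 = £28,710,861.20.
Margin of safety = (£28,710,861.20 − £13,858,735.01) ÷ £28,710,861.20 = 51.7%.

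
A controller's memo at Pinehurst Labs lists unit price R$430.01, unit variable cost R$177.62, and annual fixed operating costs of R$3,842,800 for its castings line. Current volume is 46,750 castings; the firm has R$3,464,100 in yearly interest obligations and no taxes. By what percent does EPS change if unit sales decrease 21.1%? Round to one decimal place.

-55.4%

Contribution at this volume is 46,750 × R$252.39 = R$11,799,232.50.
Operating income = contribution − fixed costs = R$11,799,232.50 − R$3,842,800 = R$7,956,432.50.
After interest of R$3,464,100.00, pre-tax earnings = R$4,492,332.50.
Degree of combined leverage = contribution ÷ (EBIT − I) = R$11,799,232.50 ÷ R$4,492,332.50 = 2.6265.
EPS therefore changes by 2.6265 × (-21.1%) = -55.4%.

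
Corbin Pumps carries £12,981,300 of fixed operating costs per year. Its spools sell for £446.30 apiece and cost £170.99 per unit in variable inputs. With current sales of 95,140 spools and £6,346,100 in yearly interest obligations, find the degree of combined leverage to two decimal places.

3.82

At 95,140 units, contribution = 95,140 × £275.31 = £26,192,993.40.
EBIT = £26,192,993.40 − £12,981,300 = £13,211,693.40. Interest = £6,346,100.00, so EBIT − I = £6,865,593.40.
DCL = contribution ÷ (EBIT − I) = £26,192,993.40 ÷ £6,865,593.40 = 3.8151.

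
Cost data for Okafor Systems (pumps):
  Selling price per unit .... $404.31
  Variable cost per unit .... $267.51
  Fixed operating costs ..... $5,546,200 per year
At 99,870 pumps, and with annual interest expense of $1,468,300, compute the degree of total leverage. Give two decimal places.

Contribution at this volume is 99,870 × $136.80 = $13,662,216.00.
EBIT = $13,662,216.00 − $5,546,200 = $8,116,016.00. Interest = $1,468,300.00.
DOL = $13,662,216.00 ÷ $8,116,016.00 = 1.6834; DFL = $8,116,016.00 ÷ $6,647,716.00 = 1.2209.
Combined leverage = 1.6834 × 1.2209 = 2.0553.

2.06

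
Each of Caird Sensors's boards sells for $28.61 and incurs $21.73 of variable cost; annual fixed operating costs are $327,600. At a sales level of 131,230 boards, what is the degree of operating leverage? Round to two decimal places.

Total contribution margin = 131,230 × $6.88 = $902,862.40.
Operating income = contribution − fixed costs = $902,862.40 − $327,600 = $575,262.40.
So DOL = total CM / EBIT = $902,862.40 / $575,262.40 = 1.5695.

1.57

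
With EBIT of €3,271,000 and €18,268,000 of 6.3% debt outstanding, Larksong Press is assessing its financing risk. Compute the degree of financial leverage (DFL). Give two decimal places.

1.54

Annual interest charges come to €1,150,884.00.
Degree of financial leverage = EBIT / (EBIT − interest) = €3,271,000 / €2,120,116.00 = 1.5428.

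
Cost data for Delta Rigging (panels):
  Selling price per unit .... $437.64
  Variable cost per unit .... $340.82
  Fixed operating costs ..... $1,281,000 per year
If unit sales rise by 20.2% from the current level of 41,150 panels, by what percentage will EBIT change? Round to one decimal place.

+29.8%

Total contribution margin = 41,150 × $96.82 = $3,984,143.00.
Subtracting fixed costs: EBIT = $3,984,143.00 − $1,281,000 = $2,703,143.00.
DOL = contribution ÷ EBIT = $3,984,143.00 ÷ $2,703,143.00 = 1.4739.
Operating income changes by 1.4739 × +20.2% = +29.8%.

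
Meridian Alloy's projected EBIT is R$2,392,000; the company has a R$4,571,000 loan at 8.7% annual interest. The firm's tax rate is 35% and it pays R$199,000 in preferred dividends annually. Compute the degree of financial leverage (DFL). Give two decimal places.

Annual interest charges come to R$397,677.00.
Pre-tax preferred-dividend burden = R$199,000 ÷ (1 − 0.35) = R$306,153.85.
DFL = EBIT ÷ [EBIT − I − D_p/(1−t)] = R$2,392,000 ÷ [R$2,392,000 − R$397,677.00 − R$306,153.85] = R$2,392,000 ÷ R$1,688,169.15 = 1.4169.

1.42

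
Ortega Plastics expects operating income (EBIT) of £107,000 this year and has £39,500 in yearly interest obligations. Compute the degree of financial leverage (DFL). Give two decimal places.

Interest = £39,500.00.
Degree of financial leverage = EBIT / (EBIT − interest) = £107,000 / £67,500.00 = 1.5852.

1.59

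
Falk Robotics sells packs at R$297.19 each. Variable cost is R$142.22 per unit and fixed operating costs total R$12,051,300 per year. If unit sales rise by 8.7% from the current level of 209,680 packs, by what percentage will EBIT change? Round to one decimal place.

Total contribution margin = 209,680 × R$154.97 = R$32,494,109.60.
EBIT = R$32,494,109.60 − R$12,051,300 = R$20,442,809.60.
Degree of operating leverage = R$32,494,109.60 / R$20,442,809.60 = 1.5895.
%ΔEBIT = DOL × %ΔSales = 1.5895 × +8.7% = +13.8%.

+13.8%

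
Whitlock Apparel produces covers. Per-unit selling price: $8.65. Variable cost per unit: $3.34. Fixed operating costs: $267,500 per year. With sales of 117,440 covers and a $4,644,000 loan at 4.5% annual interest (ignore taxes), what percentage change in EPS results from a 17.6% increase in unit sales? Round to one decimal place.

+74.6%

Total contribution margin = 117,440 × $5.31 = $623,606.40.
Operating income = contribution − fixed costs = $623,606.40 − $267,500 = $356,106.40.
Interest = $208,980.00, so EBIT − I = $147,126.40.
Degree of combined leverage = contribution ÷ (EBIT − I) = $623,606.40 ÷ $147,126.40 = 4.2386.
EPS therefore changes by 4.2386 × (+17.6%) = +74.6%.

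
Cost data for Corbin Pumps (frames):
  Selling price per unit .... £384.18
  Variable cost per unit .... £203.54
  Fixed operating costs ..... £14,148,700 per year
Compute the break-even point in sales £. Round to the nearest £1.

CM per unit = £384.18 − £203.54 = £180.64; CM ratio = £180.64 / £384.18 = 0.4702.
Break-even sales = FC ÷ CM ratio = £14,148,700 × £384.18 / £180.64 = £30,091,052.

£30,091,052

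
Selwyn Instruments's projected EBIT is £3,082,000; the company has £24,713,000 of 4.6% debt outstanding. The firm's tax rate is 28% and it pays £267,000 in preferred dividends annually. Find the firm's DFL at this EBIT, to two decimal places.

1.96

Annual interest charges come to £1,136,798.00.
Pre-tax preferred-dividend burden = £267,000 ÷ (1 − 0.28) = £370,833.33.
DFL = EBIT ÷ [EBIT − I − D_p/(1−t)] = £3,082,000 ÷ [£3,082,000 − £1,136,798.00 − £370,833.33] = £3,082,000 ÷ £1,574,368.67 = 1.9576.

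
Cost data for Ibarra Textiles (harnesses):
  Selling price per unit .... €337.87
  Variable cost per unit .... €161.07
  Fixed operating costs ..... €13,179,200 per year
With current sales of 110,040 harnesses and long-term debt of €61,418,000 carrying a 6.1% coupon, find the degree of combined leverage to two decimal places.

7.69

Contribution at this volume is 110,040 × €176.80 = €19,455,072.00.
Operating income = contribution − fixed costs = €19,455,072.00 − €13,179,200 = €6,275,872.00. Interest = €3,746,498.00, so EBIT − I = €2,529,374.00.
Degree of total leverage = total CM / (EBIT − interest) = €19,455,072.00 / €2,529,374.00 = 7.6917.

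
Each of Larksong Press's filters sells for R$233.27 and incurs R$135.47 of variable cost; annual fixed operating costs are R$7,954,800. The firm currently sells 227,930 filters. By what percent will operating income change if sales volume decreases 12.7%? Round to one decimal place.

Contribution at this volume is 227,930 × R$97.80 = R$22,291,554.00.
Operating income = contribution − fixed costs = R$22,291,554.00 − R$7,954,800 = R$14,336,754.00.
DOL = contribution ÷ EBIT = R$22,291,554.00 ÷ R$14,336,754.00 = 1.5549.
Operating income changes by 1.5549 × -12.7% = -19.7%.

-19.7%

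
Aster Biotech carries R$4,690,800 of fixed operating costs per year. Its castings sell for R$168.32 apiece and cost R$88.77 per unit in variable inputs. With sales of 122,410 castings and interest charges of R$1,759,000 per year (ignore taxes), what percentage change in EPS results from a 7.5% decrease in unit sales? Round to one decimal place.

At 122,410 units, contribution = 122,410 × R$79.55 = R$9,737,715.50.
Operating income = contribution − fixed costs = R$9,737,715.50 − R$4,690,800 = R$5,046,915.50.
Interest = R$1,759,000.00, so EBIT − I = R$3,287,915.50.
Degree of combined leverage = contribution ÷ (EBIT − I) = R$9,737,715.50 ÷ R$3,287,915.50 = 2.9617.
EPS therefore changes by 2.9617 × (-7.5%) = -22.2%.

-22.2%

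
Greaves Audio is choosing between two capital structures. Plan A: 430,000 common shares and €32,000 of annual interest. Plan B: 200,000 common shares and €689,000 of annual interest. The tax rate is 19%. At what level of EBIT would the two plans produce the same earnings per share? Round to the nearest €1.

Set EPS_A = EPS_B: (EBIT − €32,000)(1 − 0.19) ÷ 430,000 = (EBIT − €689,000)(1 − 0.19) ÷ 200,000.
Cancelling (1 − t) and cross-multiplying: 200,000·(EBIT − 32,000) = 430,000·(EBIT − 689,000).
Solving, EBIT = (689,000·430,000 − 32,000·200,000) / (430,000 − 200,000) = 289,870,000,000 / 230,000 = 1,260,304.35.

€1,260,304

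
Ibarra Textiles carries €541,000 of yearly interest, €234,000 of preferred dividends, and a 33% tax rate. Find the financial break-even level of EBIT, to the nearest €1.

€890,254

Preferred dividends are paid after tax, so their pre-tax equivalent is €234,000 ÷ (1 − 0.33) = €349,253.73.
EPS = 0 when EBIT covers interest plus the pre-tax preferred burden: €541,000 + €349,253.73 = €890,253.73.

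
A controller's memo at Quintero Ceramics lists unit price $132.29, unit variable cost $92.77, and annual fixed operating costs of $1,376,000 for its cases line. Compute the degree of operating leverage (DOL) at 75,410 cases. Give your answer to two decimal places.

1.86

Total contribution margin = 75,410 × $39.52 = $2,980,203.20.
Subtracting fixed costs: EBIT = $2,980,203.20 − $1,376,000 = $1,604,203.20.
So DOL = total CM / EBIT = $2,980,203.20 / $1,604,203.20 = 1.8577.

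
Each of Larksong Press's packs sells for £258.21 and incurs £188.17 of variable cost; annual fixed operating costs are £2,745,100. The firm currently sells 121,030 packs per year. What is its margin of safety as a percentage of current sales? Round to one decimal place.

Contribution margin per unit = £258.21 − £188.17 = £70.04. Break-even units = £2,745,100 ÷ £70.04 = 39,193.32; break-even revenue = 39,193.32 × £258.21 = £10,120,106.67.
Actual sales revenue = 121,030 × £258.21 = £31,251,156.30.
Margin of safety = (£31,251,156.30 − £10,120,106.67) ÷ £31,251,156.30 = 67.6%.

67.6%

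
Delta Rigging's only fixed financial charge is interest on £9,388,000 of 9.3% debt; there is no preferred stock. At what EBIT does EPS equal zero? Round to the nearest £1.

Annual interest = 9.3% × £9,388,000 = £873,084.00.
Without preferred stock the financial break-even is simply EBIT = interest = £873,084.00.

£873,084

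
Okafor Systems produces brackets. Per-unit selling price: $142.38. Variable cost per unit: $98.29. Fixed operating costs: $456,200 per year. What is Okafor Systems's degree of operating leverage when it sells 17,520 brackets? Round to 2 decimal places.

2.44

At 17,520 units, contribution = 17,520 × $44.09 = $772,456.80.
Operating income = contribution − fixed costs = $772,456.80 − $456,200 = $316,256.80.
DOL = contribution ÷ EBIT = $772,456.80 ÷ $316,256.80 = 2.4425.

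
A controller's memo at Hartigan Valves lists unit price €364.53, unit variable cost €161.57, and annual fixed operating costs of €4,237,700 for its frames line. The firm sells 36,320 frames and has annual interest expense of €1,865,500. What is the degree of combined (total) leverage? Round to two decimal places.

At 36,320 units, contribution = 36,320 × €202.96 = €7,371,507.20.
Subtracting fixed costs: EBIT = €7,371,507.20 − €4,237,700 = €3,133,807.20. Interest = €1,865,500.00, so EBIT − I = €1,268,307.20.
Degree of total leverage = total CM / (EBIT − interest) = €7,371,507.20 / €1,268,307.20 = 5.8121.

5.81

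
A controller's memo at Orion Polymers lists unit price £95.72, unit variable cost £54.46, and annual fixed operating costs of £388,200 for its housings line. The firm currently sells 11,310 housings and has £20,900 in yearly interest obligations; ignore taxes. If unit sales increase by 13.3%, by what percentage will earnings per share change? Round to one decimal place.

Contribution at this volume is 11,310 × £41.26 = £466,650.60.
Subtracting fixed costs: EBIT = £466,650.60 − £388,200 = £78,450.60.
After interest of £20,900.00, pre-tax earnings = £57,550.60.
Degree of combined leverage = contribution ÷ (EBIT − I) = £466,650.60 ÷ £57,550.60 = 8.1085.
EPS therefore changes by 8.1085 × (+13.3%) = +107.8%.

+107.8%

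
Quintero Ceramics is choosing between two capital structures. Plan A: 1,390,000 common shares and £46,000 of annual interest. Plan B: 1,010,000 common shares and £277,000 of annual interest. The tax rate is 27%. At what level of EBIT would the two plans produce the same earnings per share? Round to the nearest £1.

£890,974

At indifference, (EBIT − 46,000)(1 − t)/1,390,000 = (EBIT − 277,000)(1 − t)/1,010,000.
Cancelling (1 − t) and cross-multiplying: 1,010,000·(EBIT − 46,000) = 1,390,000·(EBIT − 277,000).
Solving, EBIT = (277,000·1,390,000 − 46,000·1,010,000) / (1,390,000 − 1,010,000) = 338,570,000,000 / 380,000 = 890,973.68.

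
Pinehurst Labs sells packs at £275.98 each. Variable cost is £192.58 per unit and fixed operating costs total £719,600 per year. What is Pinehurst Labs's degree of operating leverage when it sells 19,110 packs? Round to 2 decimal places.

1.82

Total contribution margin = 19,110 × £83.40 = £1,593,774.00.
Subtracting fixed costs: EBIT = £1,593,774.00 − £719,600 = £874,174.00.
So DOL = total CM / EBIT = £1,593,774.00 / £874,174.00 = 1.8232.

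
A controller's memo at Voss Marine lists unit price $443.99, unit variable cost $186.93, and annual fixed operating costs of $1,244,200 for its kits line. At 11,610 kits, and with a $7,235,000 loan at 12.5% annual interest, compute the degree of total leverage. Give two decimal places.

3.57

Contribution at this volume is 11,610 × $257.06 = $2,984,466.60.
EBIT = $2,984,466.60 − $1,244,200 = $1,740,266.60. Interest = $904,375.00, so EBIT − I = $835,891.60.
DCL = contribution ÷ (EBIT − I) = $2,984,466.60 ÷ $835,891.60 = 3.5704.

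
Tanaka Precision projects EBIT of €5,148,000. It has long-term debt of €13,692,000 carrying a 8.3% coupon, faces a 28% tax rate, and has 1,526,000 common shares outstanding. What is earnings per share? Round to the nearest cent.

€1.89

Interest = €1,136,436.00, so EBT = €5,148,000 − €1,136,436.00 = €4,011,564.00.
Net income = €4,011,564.00 × (1 − 0.28) = €2,888,326.08.
EPS = €2,888,326.08 ÷ 1,526,000 = €1.89.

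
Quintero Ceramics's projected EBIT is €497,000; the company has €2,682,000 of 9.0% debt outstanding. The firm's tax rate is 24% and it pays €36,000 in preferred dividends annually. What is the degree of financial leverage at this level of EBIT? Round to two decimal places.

Annual interest charges come to €241,380.00.
Pre-tax preferred-dividend burden = €36,000 ÷ (1 − 0.24) = €47,368.42.
DFL = EBIT ÷ [EBIT − I − D_p/(1−t)] = €497,000 ÷ [€497,000 − €241,380.00 − €47,368.42] = €497,000 ÷ €208,251.58 = 2.3865.

2.39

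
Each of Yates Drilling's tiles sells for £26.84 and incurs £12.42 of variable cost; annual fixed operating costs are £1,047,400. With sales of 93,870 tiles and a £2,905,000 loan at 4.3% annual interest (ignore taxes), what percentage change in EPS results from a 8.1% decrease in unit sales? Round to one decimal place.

Total contribution margin = 93,870 × £14.42 = £1,353,605.40.
Operating income = contribution − fixed costs = £1,353,605.40 − £1,047,400 = £306,205.40.
After interest of £124,915.00, pre-tax earnings = £181,290.40.
DCL = total CM / (EBIT − I) = £1,353,605.40 / £181,290.40 = 7.4665.
%ΔEPS = DCL × %ΔSales = 7.4665 × -8.1% = -60.5%.

-60.5%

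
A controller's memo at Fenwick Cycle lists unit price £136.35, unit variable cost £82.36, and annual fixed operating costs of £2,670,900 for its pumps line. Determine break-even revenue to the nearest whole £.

£6,745,272

CM per unit = £136.35 − £82.36 = £53.99; CM ratio = £53.99 / £136.35 = 0.3960.
Break-even sales = FC ÷ CM ratio = £2,670,900 × £136.35 / £53.99 = £6,745,272.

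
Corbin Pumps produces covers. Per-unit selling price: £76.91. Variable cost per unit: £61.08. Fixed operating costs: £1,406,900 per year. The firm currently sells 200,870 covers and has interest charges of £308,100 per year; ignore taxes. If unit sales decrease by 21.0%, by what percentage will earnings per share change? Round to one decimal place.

-45.6%

At 200,870 units, contribution = 200,870 × £15.83 = £3,179,772.10.
EBIT = £3,179,772.10 − £1,406,900 = £1,772,872.10.
After interest of £308,100.00, pre-tax earnings = £1,464,772.10.
DCL = total CM / (EBIT − I) = £3,179,772.10 / £1,464,772.10 = 2.1708.
EPS therefore changes by 2.1708 × (-21.0%) = -45.6%.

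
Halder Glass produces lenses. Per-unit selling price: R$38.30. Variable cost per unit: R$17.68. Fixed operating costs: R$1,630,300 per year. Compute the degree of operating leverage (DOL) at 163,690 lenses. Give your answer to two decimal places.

1.93

Contribution at this volume is 163,690 × R$20.62 = R$3,375,287.80.
Subtracting fixed costs: EBIT = R$3,375,287.80 − R$1,630,300 = R$1,744,987.80.
DOL = contribution ÷ EBIT = R$3,375,287.80 ÷ R$1,744,987.80 = 1.9343.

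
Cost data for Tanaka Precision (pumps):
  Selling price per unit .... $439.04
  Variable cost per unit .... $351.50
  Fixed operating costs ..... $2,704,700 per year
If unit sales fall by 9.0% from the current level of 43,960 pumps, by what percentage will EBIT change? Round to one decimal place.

-30.3%

At 43,960 units, contribution = 43,960 × $87.54 = $3,848,258.40.
Operating income = contribution − fixed costs = $3,848,258.40 − $2,704,700 = $1,143,558.40.
Degree of operating leverage = $3,848,258.40 / $1,143,558.40 = 3.3652.
%ΔEBIT = DOL × %ΔSales = 3.3652 × -9.0% = -30.3%.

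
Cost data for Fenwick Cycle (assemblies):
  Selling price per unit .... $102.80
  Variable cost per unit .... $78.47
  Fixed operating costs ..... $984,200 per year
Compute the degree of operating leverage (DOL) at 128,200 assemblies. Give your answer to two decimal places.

1.46

Total contribution margin = 128,200 × $24.33 = $3,119,106.00.
EBIT = $3,119,106.00 − $984,200 = $2,134,906.00.
DOL = contribution ÷ EBIT = $3,119,106.00 ÷ $2,134,906.00 = 1.4610.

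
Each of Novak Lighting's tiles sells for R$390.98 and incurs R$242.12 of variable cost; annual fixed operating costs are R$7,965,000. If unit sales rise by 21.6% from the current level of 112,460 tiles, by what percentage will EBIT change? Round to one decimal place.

Contribution at this volume is 112,460 × R$148.86 = R$16,740,795.60.
Subtracting fixed costs: EBIT = R$16,740,795.60 − R$7,965,000 = R$8,775,795.60.
DOL = contribution ÷ EBIT = R$16,740,795.60 ÷ R$8,775,795.60 = 1.9076.
%ΔEBIT = DOL × %ΔSales = 1.9076 × +21.6% = +41.2%.

+41.2%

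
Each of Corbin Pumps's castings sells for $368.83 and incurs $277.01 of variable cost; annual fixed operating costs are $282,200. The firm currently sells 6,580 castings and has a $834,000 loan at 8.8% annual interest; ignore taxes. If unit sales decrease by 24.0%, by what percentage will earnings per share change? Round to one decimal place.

At 6,580 units, contribution = 6,580 × $91.82 = $604,175.60.
Operating income = contribution − fixed costs = $604,175.60 − $282,200 = $321,975.60.
After interest of $73,392.00, pre-tax earnings = $248,583.60.
Degree of combined leverage = contribution ÷ (EBIT − I) = $604,175.60 ÷ $248,583.60 = 2.4305.
%ΔEPS = DCL × %ΔSales = 2.4305 × -24.0% = -58.3%.

-58.3%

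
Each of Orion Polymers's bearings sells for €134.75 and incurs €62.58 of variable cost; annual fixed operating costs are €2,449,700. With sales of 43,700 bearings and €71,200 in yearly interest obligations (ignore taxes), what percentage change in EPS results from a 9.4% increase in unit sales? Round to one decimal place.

+46.8%

Total contribution margin = 43,700 × €72.17 = €3,153,829.00.
Subtracting fixed costs: EBIT = €3,153,829.00 − €2,449,700 = €704,129.00.
Interest = €71,200.00, so EBIT − I = €632,929.00.
Degree of combined leverage = contribution ÷ (EBIT − I) = €3,153,829.00 ÷ €632,929.00 = 4.9829.
EPS therefore changes by 4.9829 × (+9.4%) = +46.8%.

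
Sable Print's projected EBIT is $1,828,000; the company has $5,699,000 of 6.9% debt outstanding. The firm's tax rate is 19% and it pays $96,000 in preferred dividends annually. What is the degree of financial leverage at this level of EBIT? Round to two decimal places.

1.39

Interest = $393,231.00.
Preferred dividends grossed up pre-tax: $96,000 / (1 − 0.19) = $118,518.52.
DFL = EBIT ÷ [EBIT − I − D_p/(1−t)] = $1,828,000 ÷ [$1,828,000 − $393,231.00 − $118,518.52] = $1,828,000 ÷ $1,316,250.48 = 1.3888.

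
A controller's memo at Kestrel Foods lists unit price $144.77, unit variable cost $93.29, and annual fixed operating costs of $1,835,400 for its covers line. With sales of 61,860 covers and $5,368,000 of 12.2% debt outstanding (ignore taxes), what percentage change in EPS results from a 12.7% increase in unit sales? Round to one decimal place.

Contribution at this volume is 61,860 × $51.48 = $3,184,552.80.
EBIT = $3,184,552.80 − $1,835,400 = $1,349,152.80.
Interest = $654,896.00, so EBIT − I = $694,256.80.
DCL = total CM / (EBIT − I) = $3,184,552.80 / $694,256.80 = 4.5870.
%ΔEPS = DCL × %ΔSales = 4.5870 × +12.7% = +58.3%.

+58.3%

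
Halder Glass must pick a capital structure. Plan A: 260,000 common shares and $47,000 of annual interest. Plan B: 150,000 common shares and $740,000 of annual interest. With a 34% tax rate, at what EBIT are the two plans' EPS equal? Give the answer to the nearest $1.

$1,685,000

At indifference, (EBIT − 47,000)(1 − t)/260,000 = (EBIT − 740,000)(1 − t)/150,000.
Cancelling (1 − t) and cross-multiplying: 150,000·(EBIT − 47,000) = 260,000·(EBIT − 740,000).
Solving, EBIT = (740,000·260,000 − 47,000·150,000) / (260,000 − 150,000) = 185,350,000,000 / 110,000 = 1,685,000.00.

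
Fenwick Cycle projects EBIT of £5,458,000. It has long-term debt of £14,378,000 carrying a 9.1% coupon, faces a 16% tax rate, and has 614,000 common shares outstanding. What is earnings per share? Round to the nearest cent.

Pre-tax income = £5,458,000 − £1,308,398.00 = £4,149,602.00.
After tax at 16%: net income = £4,149,602.00 × 0.84 = £3,485,665.68.
EPS = £3,485,665.68 ÷ 614,000 = £5.68.

£5.68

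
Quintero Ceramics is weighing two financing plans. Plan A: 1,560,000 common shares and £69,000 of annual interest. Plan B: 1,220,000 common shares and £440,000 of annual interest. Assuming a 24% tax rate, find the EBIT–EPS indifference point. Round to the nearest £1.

£1,771,235

Set EPS_A = EPS_B: (EBIT − £69,000)(1 − 0.24) ÷ 1,560,000 = (EBIT − £440,000)(1 − 0.24) ÷ 1,220,000.
The (1 − t) factor cancels: (EBIT − 69,000) × 1,220,000 = (EBIT − 440,000) × 1,560,000.
EBIT × (1,560,000 − 1,220,000) = 440,000 × 1,560,000 − 69,000 × 1,220,000 = 602,220,000,000, so EBIT = 602,220,000,000 ÷ 340,000 = 1,771,235.29.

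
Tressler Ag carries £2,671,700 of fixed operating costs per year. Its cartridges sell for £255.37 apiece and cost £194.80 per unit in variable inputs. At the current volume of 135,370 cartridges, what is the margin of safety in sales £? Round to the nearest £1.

Each unit contributes £255.37 − £194.80 = £60.57. Break-even units = £2,671,700 ÷ £60.57 = 44,109.30; break-even revenue = 44,109.30 × £255.37 = £11,264,190.67.
Current sales = 135,370 × £255.37 = £34,569,436.90.
Margin of safety = £34,569,436.90 − £11,264,190.67 = £23,305,246.

£23,305,246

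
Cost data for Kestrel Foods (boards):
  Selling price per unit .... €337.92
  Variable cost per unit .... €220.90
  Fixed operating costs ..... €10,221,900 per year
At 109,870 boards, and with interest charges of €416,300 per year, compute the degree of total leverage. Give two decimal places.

5.79

Total contribution margin = 109,870 × €117.02 = €12,856,987.40.
Subtracting fixed costs: EBIT = €12,856,987.40 − €10,221,900 = €2,635,087.40. Interest = €416,300.00, so EBIT − I = €2,218,787.40.
Degree of total leverage = total CM / (EBIT − interest) = €12,856,987.40 / €2,218,787.40 = 5.7946.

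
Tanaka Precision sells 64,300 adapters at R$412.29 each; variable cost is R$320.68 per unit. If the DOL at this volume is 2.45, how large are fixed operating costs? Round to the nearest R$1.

Contribution at this volume is 64,300 × R$91.61 = R$5,890,523.00.
DOL = contribution / EBIT, so EBIT = R$5,890,523.00 / 2.45 = R$2,404,295.10.
Fixed costs = CM − EBIT = R$5,890,523.00 − R$2,404,295.10 = R$3,486,228.

R$3,486,228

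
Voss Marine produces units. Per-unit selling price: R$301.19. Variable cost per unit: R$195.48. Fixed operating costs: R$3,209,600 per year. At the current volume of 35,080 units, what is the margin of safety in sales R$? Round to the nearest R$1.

Unit CM = price − variable cost = R$301.19 − R$195.48 = R$105.71. Break-even units = R$3,209,600 ÷ R$105.71 = 30,362.31; break-even revenue = 30,362.31 × R$301.19 = R$9,144,824.75.
Actual sales revenue = 35,080 × R$301.19 = R$10,565,745.20.
Margin of safety = R$10,565,745.20 − R$9,144,824.75 = R$1,420,920.

R$1,420,920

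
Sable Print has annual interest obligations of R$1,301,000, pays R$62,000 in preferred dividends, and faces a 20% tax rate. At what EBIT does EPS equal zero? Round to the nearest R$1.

R$1,378,500

Grossing the preferred dividend up to pre-tax terms: R$62,000 / (1 − 0.20) = R$77,500.00.
Financial break-even EBIT = interest + D_p ÷ (1 − t) = R$1,301,000 + R$77,500.00 = R$1,378,500.00.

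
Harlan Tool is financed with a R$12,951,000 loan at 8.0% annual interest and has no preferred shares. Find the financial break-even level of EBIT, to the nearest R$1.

Annual interest = 8.0% × R$12,951,000 = R$1,036,080.00.
Without preferred stock the financial break-even is simply EBIT = interest = R$1,036,080.00.

R$1,036,080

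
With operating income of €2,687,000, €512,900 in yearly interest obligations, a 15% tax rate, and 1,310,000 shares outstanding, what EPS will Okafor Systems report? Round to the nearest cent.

€1.41

Interest = €512,900.00, so EBT = €2,687,000 − €512,900.00 = €2,174,100.00.
After tax at 15%: net income = €2,174,100.00 × 0.85 = €1,847,985.00.
Per share: €1,847,985.00 / 1,310,000 shares = €1.41.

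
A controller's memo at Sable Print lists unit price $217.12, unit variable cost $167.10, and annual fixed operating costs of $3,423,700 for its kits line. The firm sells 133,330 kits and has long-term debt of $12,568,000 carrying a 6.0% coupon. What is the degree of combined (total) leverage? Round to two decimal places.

At 133,330 units, contribution = 133,330 × $50.02 = $6,669,166.60.
Subtracting fixed costs: EBIT = $6,669,166.60 − $3,423,700 = $3,245,466.60. Interest = $754,080.00.
DOL = $6,669,166.60 ÷ $3,245,466.60 = 2.0549; DFL = $3,245,466.60 ÷ $2,491,386.60 = 1.3027.
DCL = DOL × DFL = 2.0549 × 1.3027 = 2.6769.

2.68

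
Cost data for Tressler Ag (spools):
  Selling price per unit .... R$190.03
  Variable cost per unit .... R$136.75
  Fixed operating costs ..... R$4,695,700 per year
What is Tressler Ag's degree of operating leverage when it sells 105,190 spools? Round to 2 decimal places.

6.17

Contribution at this volume is 105,190 × R$53.28 = R$5,604,523.20.
Operating income = contribution − fixed costs = R$5,604,523.20 − R$4,695,700 = R$908,823.20.
So DOL = total CM / EBIT = R$5,604,523.20 / R$908,823.20 = 6.1668.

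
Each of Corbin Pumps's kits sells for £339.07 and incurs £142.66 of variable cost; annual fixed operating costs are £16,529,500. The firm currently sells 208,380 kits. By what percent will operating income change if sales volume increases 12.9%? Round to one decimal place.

At 208,380 units, contribution = 208,380 × £196.41 = £40,927,915.80.
Subtracting fixed costs: EBIT = £40,927,915.80 − £16,529,500 = £24,398,415.80.
So DOL = total CM / EBIT = £40,927,915.80 / £24,398,415.80 = 1.6775.
%ΔEBIT = DOL × %ΔSales = 1.6775 × +12.9% = +21.6%.

+21.6%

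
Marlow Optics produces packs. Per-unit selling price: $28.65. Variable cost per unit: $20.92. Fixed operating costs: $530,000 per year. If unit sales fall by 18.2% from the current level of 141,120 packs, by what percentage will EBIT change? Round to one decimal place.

Total contribution margin = 141,120 × $7.73 = $1,090,857.60.
Operating income = contribution − fixed costs = $1,090,857.60 − $530,000 = $560,857.60.
So DOL = total CM / EBIT = $1,090,857.60 / $560,857.60 = 1.9450.
Operating income changes by 1.9450 × -18.2% = -35.4%.

-35.4%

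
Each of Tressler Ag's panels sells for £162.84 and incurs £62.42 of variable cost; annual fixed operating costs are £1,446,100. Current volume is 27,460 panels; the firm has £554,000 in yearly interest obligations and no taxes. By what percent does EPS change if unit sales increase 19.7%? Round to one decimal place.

+71.7%

Total contribution margin = 27,460 × £100.42 = £2,757,533.20.
Subtracting fixed costs: EBIT = £2,757,533.20 − £1,446,100 = £1,311,433.20.
After interest of £554,000.00, pre-tax earnings = £757,433.20.
Degree of combined leverage = contribution ÷ (EBIT − I) = £2,757,533.20 ÷ £757,433.20 = 3.6406.
EPS therefore changes by 3.6406 × (+19.7%) = +71.7%.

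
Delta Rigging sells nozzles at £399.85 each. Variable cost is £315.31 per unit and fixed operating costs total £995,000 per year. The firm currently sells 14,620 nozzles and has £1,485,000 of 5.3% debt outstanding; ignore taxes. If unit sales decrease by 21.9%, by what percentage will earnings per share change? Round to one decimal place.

-166.8%

Contribution at this volume is 14,620 × £84.54 = £1,235,974.80.
Operating income = contribution − fixed costs = £1,235,974.80 − £995,000 = £240,974.80.
Interest = £78,705.00, so EBIT − I = £162,269.80.
DCL = total CM / (EBIT − I) = £1,235,974.80 / £162,269.80 = 7.6168.
EPS therefore changes by 7.6168 × (-21.9%) = -166.8%.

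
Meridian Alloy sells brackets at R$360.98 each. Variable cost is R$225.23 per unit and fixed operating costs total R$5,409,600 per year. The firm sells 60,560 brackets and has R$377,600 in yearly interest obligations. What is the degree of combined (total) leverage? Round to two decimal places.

3.38

Contribution at this volume is 60,560 × R$135.75 = R$8,221,020.00.
EBIT = R$8,221,020.00 − R$5,409,600 = R$2,811,420.00. Interest = R$377,600.00, so EBIT − I = R$2,433,820.00.
Degree of total leverage = total CM / (EBIT − interest) = R$8,221,020.00 / R$2,433,820.00 = 3.3778.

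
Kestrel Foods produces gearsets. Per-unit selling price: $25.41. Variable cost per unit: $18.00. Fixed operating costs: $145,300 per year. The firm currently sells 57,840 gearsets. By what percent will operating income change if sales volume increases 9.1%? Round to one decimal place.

+13.8%

Contribution at this volume is 57,840 × $7.41 = $428,594.40.
Operating income = contribution − fixed costs = $428,594.40 − $145,300 = $283,294.40.
DOL = contribution ÷ EBIT = $428,594.40 ÷ $283,294.40 = 1.5129.
%ΔEBIT = DOL × %ΔSales = 1.5129 × +9.1% = +13.8%.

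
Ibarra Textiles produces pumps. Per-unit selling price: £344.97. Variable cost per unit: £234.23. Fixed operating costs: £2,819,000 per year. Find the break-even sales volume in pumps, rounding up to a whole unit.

Each unit contributes £344.97 − £234.23 = £110.74.
Units to break even: £2,819,000 ÷ £110.74 = 25,456.02, rounded up to 25,457.

25,457 pumps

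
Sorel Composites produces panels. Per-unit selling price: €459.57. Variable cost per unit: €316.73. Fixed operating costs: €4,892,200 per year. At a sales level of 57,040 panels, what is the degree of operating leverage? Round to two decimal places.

Total contribution margin = 57,040 × €142.84 = €8,147,593.60.
Operating income = contribution − fixed costs = €8,147,593.60 − €4,892,200 = €3,255,393.60.
So DOL = total CM / EBIT = €8,147,593.60 / €3,255,393.60 = 2.5028.

2.50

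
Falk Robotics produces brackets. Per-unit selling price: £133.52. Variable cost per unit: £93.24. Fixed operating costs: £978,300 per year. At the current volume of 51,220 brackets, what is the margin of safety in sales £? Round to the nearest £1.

£3,596,029

Unit CM = price − variable cost = £133.52 − £93.24 = £40.28. Break-even units = £978,300 ÷ £40.28 = 24,287.49; break-even revenue = 24,287.49 × £133.52 = £3,242,865.34.
Actual sales revenue = 51,220 × £133.52 = £6,838,894.40.
Margin of safety = £6,838,894.40 − £3,242,865.34 = £3,596,029.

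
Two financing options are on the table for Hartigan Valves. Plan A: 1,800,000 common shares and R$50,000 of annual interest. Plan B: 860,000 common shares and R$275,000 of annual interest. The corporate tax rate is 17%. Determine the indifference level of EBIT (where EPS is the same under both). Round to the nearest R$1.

R$480,851

At indifference, (EBIT − 50,000)(1 − t)/1,800,000 = (EBIT − 275,000)(1 − t)/860,000.
Cancelling (1 − t) and cross-multiplying: 860,000·(EBIT − 50,000) = 1,800,000·(EBIT − 275,000).
Solving, EBIT = (275,000·1,800,000 − 50,000·860,000) / (1,800,000 − 860,000) = 452,000,000,000 / 940,000 = 480,851.06.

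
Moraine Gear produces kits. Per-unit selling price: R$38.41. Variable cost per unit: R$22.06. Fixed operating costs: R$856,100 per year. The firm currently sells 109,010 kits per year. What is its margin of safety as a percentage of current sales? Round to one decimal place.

52.0%

Each unit contributes R$38.41 − R$22.06 = R$16.35. Break-even units = R$856,100 ÷ R$16.35 = 52,360.86; break-even revenue = 52,360.86 × R$38.41 = R$2,011,180.49.
Current sales = 109,010 × R$38.41 = R$4,187,074.10.
Margin of safety = (R$4,187,074.10 − R$2,011,180.49) ÷ R$4,187,074.10 = 52.0%.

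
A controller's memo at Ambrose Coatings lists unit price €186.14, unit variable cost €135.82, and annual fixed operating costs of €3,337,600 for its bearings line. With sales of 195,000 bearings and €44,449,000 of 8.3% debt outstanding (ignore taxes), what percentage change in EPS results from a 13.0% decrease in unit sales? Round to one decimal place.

Contribution at this volume is 195,000 × €50.32 = €9,812,400.00.
Operating income = contribution − fixed costs = €9,812,400.00 − €3,337,600 = €6,474,800.00.
After interest of €3,689,267.00, pre-tax earnings = €2,785,533.00.
DCL = total CM / (EBIT − I) = €9,812,400.00 / €2,785,533.00 = 3.5226.
%ΔEPS = DCL × %ΔSales = 3.5226 × -13.0% = -45.8%.

-45.8%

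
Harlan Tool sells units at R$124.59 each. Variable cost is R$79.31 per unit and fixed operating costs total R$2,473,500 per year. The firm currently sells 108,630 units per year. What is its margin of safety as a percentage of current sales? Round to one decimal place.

49.7%

Unit CM = price − variable cost = R$124.59 − R$79.31 = R$45.28. Break-even units = R$2,473,500 ÷ R$45.28 = 54,626.77; break-even revenue = 54,626.77 × R$124.59 = R$6,805,948.87.
Current sales = 108,630 × R$124.59 = R$13,534,211.70.
Margin of safety = (R$13,534,211.70 − R$6,805,948.87) ÷ R$13,534,211.70 = 49.7%.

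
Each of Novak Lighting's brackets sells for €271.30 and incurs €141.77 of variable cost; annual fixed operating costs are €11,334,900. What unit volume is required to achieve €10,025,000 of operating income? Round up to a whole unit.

164,904 brackets

Unit CM = price − variable cost = €271.30 − €141.77 = €129.53.
Need Q such that Q × €129.53 − €11,334,900 = €10,025,000, i.e. Q = €21,359,900 / €129.53 = 164,903.11 → 164,904.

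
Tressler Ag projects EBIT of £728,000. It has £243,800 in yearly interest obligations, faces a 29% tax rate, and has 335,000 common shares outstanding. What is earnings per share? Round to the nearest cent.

Interest = £243,800.00, so EBT = £728,000 − £243,800.00 = £484,200.00.
After tax at 29%: net income = £484,200.00 × 0.71 = £343,782.00.
Per share: £343,782.00 / 335,000 shares = £1.03.

£1.03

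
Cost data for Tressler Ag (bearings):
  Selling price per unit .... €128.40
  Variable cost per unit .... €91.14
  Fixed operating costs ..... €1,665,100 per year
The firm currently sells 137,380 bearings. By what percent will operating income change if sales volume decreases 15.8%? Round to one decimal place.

Total contribution margin = 137,380 × €37.26 = €5,118,778.80.
Subtracting fixed costs: EBIT = €5,118,778.80 − €1,665,100 = €3,453,678.80.
So DOL = total CM / EBIT = €5,118,778.80 / €3,453,678.80 = 1.4821.
%ΔEBIT = DOL × %ΔSales = 1.4821 × -15.8% = -23.4%.

-23.4%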